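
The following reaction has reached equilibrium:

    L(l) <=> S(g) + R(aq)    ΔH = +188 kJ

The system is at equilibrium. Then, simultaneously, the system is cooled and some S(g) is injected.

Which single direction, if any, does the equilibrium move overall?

left

The forward reaction is endothermic. Lowering T favours the exothermic direction — shift to the left.
Adding S (g), a product, drives the reaction to the left.
All effects act in the same direction — net shift to the left.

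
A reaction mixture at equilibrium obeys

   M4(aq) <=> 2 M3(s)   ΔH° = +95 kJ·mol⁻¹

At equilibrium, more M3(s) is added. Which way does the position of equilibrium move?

no shift

M3 is a pure solid; its activity is 1 regardless of amount, so Q is unaffected — no shift from this change.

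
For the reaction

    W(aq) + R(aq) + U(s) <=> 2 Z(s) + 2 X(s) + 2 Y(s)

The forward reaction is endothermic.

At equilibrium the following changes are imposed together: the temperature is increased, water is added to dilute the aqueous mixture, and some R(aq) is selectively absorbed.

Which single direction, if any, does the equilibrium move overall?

The forward reaction is endothermic. Raising T favours the endothermic direction — shift to the right.
Dilution lowers every aqueous concentration by the same factor. Δn_aq = 0 − 2 = -2, so the system shifts toward the side with more dissolved moles — to the left.
Removing R (aq), a reactant, drives the reaction to the left.
The individual effects push in opposite directions; without quantitative information the net direction cannot be determined.

cannot be determined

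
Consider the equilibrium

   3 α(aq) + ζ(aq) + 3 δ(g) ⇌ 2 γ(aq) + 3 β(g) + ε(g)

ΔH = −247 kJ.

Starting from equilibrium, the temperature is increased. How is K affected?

K depends on temperature via the van 't Hoff relation. The forward reaction is exothermic, so raising T decreases K.

decreases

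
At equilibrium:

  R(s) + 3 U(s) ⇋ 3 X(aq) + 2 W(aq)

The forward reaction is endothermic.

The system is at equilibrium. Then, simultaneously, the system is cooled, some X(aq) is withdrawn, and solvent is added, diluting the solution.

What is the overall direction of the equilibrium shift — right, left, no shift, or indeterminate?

The forward reaction is endothermic. Lowering T favours the exothermic direction — shift to the left.
Removing X (aq), a product, drives the reaction to the right.
Dilution lowers every aqueous concentration by the same factor. Δn_aq = 5 − 0 = +5, so the system shifts toward the side with more dissolved moles — to the right.
The individual effects push in opposite directions; without quantitative information the net direction cannot be determined.

cannot be determined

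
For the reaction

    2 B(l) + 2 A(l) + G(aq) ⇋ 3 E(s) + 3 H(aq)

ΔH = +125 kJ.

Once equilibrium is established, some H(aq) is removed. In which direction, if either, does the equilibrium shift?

right

Removing H (aq), a product, drives the reaction to the right.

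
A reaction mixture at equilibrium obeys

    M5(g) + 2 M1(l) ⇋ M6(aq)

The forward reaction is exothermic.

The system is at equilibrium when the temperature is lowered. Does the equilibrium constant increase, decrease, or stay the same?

K depends on temperature via the van 't Hoff relation. The forward reaction is exothermic, so lowering T increases K.

increases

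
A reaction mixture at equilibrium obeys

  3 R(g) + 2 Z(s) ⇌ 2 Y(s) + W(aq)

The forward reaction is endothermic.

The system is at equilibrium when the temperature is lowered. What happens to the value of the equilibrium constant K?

decreases

K depends on temperature via the van 't Hoff relation. The forward reaction is endothermic, so lowering T decreases K.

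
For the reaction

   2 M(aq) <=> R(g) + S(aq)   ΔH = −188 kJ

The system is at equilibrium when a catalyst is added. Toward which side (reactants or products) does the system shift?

no shift

A catalyst speeds both forward and reverse rates equally; it changes neither Q nor K — no shift from this change.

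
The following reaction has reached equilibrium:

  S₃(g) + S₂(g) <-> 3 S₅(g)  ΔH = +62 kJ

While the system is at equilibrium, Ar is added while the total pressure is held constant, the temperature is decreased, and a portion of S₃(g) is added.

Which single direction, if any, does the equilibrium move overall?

cannot be determined

Adding inert gas at constant total pressure expands the volume and lowers every reacting partial pressure. With Δn_gas = 3 − 2 = +1, Q moves away from K toward the side with fewer gas moles, so the system shifts toward the side with more gas moles — to the right.
The forward reaction is endothermic. Lowering T favours the exothermic direction — shift to the left.
Adding S₃ (g), a reactant, drives the reaction to the right.
The individual effects push in opposite directions; without quantitative information the net direction cannot be determined.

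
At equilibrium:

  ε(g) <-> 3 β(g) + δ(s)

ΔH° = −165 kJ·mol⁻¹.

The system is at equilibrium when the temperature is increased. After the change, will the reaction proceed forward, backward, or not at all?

left

The forward reaction is exothermic. Raising T favours the endothermic direction — shift to the left.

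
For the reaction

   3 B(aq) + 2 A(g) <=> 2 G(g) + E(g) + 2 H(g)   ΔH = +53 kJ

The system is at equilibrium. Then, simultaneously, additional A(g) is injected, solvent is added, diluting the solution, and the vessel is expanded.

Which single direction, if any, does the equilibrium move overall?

cannot be determined

Adding A (g), a reactant, drives the reaction to the right.
Dilution lowers every aqueous concentration by the same factor. Δn_aq = 0 − 3 = -3, so the system shifts toward the side with more dissolved moles — to the left.
Gas moles: reactants 2, products 5 (Δn_gas = +3). Expansion shifts the system toward the side with more moles of gas — to the right.
The individual effects push in opposite directions; without quantitative information the net direction cannot be determined.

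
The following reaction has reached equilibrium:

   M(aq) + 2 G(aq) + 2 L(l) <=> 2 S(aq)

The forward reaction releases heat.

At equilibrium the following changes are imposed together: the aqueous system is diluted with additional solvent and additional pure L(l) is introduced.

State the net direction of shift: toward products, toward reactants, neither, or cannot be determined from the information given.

left

Dilution lowers every aqueous concentration by the same factor. Δn_aq = 2 − 3 = -1, so the system shifts toward the side with more dissolved moles — to the left.
L is a pure liquid; its activity is 1 regardless of amount, so Q is unaffected — no shift from this change.
Only the nonzero effect(s) matter; the net shift is to the left.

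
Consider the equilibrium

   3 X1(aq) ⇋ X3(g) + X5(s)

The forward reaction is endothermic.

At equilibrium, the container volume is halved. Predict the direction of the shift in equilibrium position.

left

Gas moles: reactants 0, products 1 (Δn_gas = +1). Compression shifts the system toward the side with fewer moles of gas — to the left.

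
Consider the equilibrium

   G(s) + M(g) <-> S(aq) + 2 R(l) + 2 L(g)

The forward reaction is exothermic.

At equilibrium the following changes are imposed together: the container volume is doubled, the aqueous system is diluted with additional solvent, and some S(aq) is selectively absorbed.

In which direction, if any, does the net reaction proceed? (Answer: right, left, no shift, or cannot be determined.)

right

Gas moles: reactants 1, products 2 (Δn_gas = +1). Expansion shifts the system toward the side with more moles of gas — to the right.
Dilution lowers every aqueous concentration by the same factor. Δn_aq = 1 − 0 = +1, so the system shifts toward the side with more dissolved moles — to the right.
Removing S (aq), a product, drives the reaction to the right.
All effects act in the same direction — net shift to the right.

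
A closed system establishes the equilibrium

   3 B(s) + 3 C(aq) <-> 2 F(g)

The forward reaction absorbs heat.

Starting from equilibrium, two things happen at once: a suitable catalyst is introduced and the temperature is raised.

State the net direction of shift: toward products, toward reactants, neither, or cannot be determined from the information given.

A catalyst speeds both forward and reverse rates equally; it changes neither Q nor K — no shift from this change.
The forward reaction is endothermic. Raising T favours the endothermic direction — shift to the right.
Only the nonzero effect(s) matter; the net shift is to the right.

right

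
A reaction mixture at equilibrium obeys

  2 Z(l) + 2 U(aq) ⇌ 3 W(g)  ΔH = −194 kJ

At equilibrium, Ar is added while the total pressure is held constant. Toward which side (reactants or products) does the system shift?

Adding inert gas at constant total pressure expands the volume and lowers every reacting partial pressure. With Δn_gas = 3 − 0 = +3, Q moves away from K toward the side with fewer gas moles, so the system shifts toward the side with more gas moles — to the right.

right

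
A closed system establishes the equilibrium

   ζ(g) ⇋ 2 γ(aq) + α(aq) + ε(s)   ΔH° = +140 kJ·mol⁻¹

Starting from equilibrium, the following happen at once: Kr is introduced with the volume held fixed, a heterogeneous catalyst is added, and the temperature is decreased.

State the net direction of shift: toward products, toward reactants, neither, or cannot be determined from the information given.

left

At constant volume, adding an inert gas leaves every reacting species' partial pressure unchanged, so Q is unchanged — no shift from this change.
A catalyst speeds both forward and reverse rates equally; it changes neither Q nor K — no shift from this change.
The forward reaction is endothermic. Lowering T favours the exothermic direction — shift to the left.
Only the nonzero effect(s) matter; the net shift is to the left.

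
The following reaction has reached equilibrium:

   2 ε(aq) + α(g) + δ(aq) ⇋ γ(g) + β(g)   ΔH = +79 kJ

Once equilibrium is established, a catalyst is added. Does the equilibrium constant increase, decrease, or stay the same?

The equilibrium constant depends only on temperature. This perturbation changes neither the position of equilibrium nor K.

unchanged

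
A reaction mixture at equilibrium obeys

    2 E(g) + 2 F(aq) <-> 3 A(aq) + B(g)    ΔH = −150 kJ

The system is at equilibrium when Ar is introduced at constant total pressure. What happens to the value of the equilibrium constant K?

unchanged

The equilibrium constant depends only on temperature. This perturbation may move the position of equilibrium, but since T is unchanged, K itself is unchanged.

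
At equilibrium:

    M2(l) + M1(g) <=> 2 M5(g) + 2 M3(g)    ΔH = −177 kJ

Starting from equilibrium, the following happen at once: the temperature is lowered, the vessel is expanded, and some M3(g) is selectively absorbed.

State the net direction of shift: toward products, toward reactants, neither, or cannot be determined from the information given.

right

The forward reaction is exothermic. Lowering T favours the exothermic direction — shift to the right.
Gas moles: reactants 1, products 4 (Δn_gas = +3). Expansion shifts the system toward the side with more moles of gas — to the right.
Removing M3 (g), a product, drives the reaction to the right.
All effects act in the same direction — net shift to the right.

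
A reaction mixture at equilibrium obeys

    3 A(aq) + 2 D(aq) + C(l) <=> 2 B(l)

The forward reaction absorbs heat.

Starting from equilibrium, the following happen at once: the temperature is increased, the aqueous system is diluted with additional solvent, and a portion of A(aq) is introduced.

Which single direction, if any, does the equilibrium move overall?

cannot be determined

The forward reaction is endothermic. Raising T favours the endothermic direction — shift to the right.
Dilution lowers every aqueous concentration by the same factor. Δn_aq = 0 − 5 = -5, so the system shifts toward the side with more dissolved moles — to the left.
Adding A (aq), a reactant, drives the reaction to the right.
The individual effects push in opposite directions; without quantitative information the net direction cannot be determined.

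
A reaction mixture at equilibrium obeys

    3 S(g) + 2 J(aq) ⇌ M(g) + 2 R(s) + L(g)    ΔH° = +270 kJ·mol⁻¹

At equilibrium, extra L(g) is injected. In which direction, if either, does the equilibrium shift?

left

Adding L (g), a product, drives the reaction to the left.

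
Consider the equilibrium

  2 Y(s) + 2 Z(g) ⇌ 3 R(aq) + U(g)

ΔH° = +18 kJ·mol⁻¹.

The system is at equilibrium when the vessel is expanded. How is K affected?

The equilibrium constant depends only on temperature. This perturbation may move the position of equilibrium, but since T is unchanged, K itself is unchanged.

unchanged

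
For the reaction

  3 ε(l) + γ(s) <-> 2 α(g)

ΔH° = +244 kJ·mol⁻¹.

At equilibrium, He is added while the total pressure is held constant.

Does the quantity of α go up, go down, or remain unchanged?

Adding inert gas at constant total pressure expands the volume and lowers every reacting partial pressure. With Δn_gas = 2 − 0 = +2, Q moves away from K toward the side with fewer gas moles, so the system shifts toward the side with more gas moles — to the right.
The net shift is to the right. α is a product, so its amount increases.

increases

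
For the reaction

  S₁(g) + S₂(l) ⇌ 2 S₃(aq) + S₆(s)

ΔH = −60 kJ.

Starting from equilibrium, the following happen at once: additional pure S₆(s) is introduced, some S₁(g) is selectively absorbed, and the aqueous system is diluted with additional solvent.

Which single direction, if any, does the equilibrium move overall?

S₆ is a pure solid; its activity is 1 regardless of amount, so Q is unaffected — no shift from this change.
Removing S₁ (g), a reactant, drives the reaction to the left.
Dilution lowers every aqueous concentration by the same factor. Δn_aq = 2 − 0 = +2, so the system shifts toward the side with more dissolved moles — to the right.
The individual effects push in opposite directions; without quantitative information the net direction cannot be determined.

cannot be determined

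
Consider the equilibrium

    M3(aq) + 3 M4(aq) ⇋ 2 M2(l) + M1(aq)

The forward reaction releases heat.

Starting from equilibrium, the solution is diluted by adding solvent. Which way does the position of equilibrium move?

Dilution lowers every aqueous concentration by the same factor. Δn_aq = 1 − 4 = -3, so the system shifts toward the side with more dissolved moles — to the left.

left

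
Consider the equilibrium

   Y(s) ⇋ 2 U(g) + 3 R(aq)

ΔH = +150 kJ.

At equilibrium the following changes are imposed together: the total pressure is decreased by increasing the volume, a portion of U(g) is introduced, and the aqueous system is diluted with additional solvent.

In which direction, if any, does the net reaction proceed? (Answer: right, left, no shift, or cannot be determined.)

cannot be determined

Gas moles: reactants 0, products 2 (Δn_gas = +2). Expansion shifts the system toward the side with more moles of gas — to the right.
Adding U (g), a product, drives the reaction to the left.
Dilution lowers every aqueous concentration by the same factor. Δn_aq = 3 − 0 = +3, so the system shifts toward the side with more dissolved moles — to the right.
The individual effects push in opposite directions; without quantitative information the net direction cannot be determined.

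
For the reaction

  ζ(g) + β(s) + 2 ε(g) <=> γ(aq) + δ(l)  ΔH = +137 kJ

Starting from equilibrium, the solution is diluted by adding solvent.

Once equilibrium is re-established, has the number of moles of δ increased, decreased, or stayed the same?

Dilution lowers every aqueous concentration by the same factor. Δn_aq = 1 − 0 = +1, so the system shifts toward the side with more dissolved moles — to the right.
The net shift is to the right. δ is a product, so its amount increases.

increases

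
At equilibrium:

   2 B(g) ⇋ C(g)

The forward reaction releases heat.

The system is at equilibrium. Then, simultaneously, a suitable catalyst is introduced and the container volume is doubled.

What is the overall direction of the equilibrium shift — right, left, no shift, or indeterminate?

A catalyst speeds both forward and reverse rates equally; it changes neither Q nor K — no shift from this change.
Gas moles: reactants 2, products 1 (Δn_gas = -1). Expansion shifts the system toward the side with more moles of gas — to the left.
Only the nonzero effect(s) matter; the net shift is to the left.

left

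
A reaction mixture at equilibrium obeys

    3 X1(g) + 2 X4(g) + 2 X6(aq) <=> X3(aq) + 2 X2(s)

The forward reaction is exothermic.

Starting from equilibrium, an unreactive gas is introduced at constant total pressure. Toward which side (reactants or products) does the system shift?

left

Adding inert gas at constant total pressure expands the volume and lowers every reacting partial pressure. With Δn_gas = 0 − 5 = -5, Q moves away from K toward the side with fewer gas moles, so the system shifts toward the side with more gas moles — to the left.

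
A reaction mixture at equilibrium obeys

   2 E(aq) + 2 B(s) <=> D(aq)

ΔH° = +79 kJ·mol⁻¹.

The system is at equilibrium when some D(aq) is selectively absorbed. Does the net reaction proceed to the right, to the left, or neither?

Removing D (aq), a product, drives the reaction to the right.

right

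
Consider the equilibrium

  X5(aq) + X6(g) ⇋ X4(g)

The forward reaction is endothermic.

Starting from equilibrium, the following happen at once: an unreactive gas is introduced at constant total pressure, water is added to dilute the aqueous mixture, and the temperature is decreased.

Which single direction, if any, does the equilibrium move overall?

Adding inert gas at constant total pressure expands the volume, scaling every reacting partial pressure by the same factor. Δn_gas = 1 − 1 = 0, so Q is unchanged — no shift.
Dilution lowers every aqueous concentration by the same factor. Δn_aq = 0 − 1 = -1, so the system shifts toward the side with more dissolved moles — to the left.
The forward reaction is endothermic. Lowering T favours the exothermic direction — shift to the left.
Only the nonzero effect(s) matter; the net shift is to the left.

left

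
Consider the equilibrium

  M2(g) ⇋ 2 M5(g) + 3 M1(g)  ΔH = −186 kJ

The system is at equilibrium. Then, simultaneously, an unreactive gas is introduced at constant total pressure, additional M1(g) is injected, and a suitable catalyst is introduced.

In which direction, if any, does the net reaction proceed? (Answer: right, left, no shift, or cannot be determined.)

Adding inert gas at constant total pressure expands the volume and lowers every reacting partial pressure. With Δn_gas = 5 − 1 = +4, Q moves away from K toward the side with fewer gas moles, so the system shifts toward the side with more gas moles — to the right.
Adding M1 (g), a product, drives the reaction to the left.
A catalyst speeds both forward and reverse rates equally; it changes neither Q nor K — no shift from this change.
The individual effects push in opposite directions; without quantitative information the net direction cannot be determined.

cannot be determined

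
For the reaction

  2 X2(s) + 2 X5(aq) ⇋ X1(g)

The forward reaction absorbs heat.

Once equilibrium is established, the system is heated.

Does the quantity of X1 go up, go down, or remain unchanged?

The forward reaction is endothermic. Raising T favours the endothermic direction — shift to the right.
The net shift is to the right. X1 is a product, so its amount increases.

increases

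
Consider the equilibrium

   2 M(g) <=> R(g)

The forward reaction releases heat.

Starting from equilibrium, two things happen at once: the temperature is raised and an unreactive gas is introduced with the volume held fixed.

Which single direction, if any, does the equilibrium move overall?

left

The forward reaction is exothermic. Raising T favours the endothermic direction — shift to the left.
At constant volume, adding an inert gas leaves every reacting species' partial pressure unchanged, so Q is unchanged — no shift from this change.
Only the nonzero effect(s) matter; the net shift is to the left.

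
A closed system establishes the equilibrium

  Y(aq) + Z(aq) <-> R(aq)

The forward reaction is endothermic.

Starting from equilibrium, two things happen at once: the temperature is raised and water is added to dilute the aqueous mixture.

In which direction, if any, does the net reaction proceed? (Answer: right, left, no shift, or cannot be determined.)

cannot be determined

The forward reaction is endothermic. Raising T favours the endothermic direction — shift to the right.
Dilution lowers every aqueous concentration by the same factor. Δn_aq = 1 − 2 = -1, so the system shifts toward the side with more dissolved moles — to the left.
The individual effects push in opposite directions; without quantitative information the net direction cannot be determined.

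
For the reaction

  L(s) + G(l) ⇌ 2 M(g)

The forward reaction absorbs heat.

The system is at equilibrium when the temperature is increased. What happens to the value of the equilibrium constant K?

K depends on temperature via the van 't Hoff relation. The forward reaction is endothermic, so raising T increases K.

increases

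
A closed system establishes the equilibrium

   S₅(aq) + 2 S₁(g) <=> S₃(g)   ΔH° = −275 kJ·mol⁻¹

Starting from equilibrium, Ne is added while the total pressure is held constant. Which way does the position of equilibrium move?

Adding inert gas at constant total pressure expands the volume and lowers every reacting partial pressure. With Δn_gas = 1 − 2 = -1, Q moves away from K toward the side with fewer gas moles, so the system shifts toward the side with more gas moles — to the left.

left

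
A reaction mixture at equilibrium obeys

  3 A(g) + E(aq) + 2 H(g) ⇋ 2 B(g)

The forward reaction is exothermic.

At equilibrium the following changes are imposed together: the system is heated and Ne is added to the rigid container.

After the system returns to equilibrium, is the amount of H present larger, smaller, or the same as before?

The forward reaction is exothermic. Raising T favours the endothermic direction — shift to the left.
At constant volume, adding an inert gas leaves every reacting species' partial pressure unchanged, so Q is unchanged — no shift from this change.
The net shift is to the left. H is a reactant, so its amount increases.

increases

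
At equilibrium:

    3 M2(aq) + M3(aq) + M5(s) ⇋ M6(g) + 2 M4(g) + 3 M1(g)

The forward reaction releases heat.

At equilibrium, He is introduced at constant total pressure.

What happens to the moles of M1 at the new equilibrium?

increases

Adding inert gas at constant total pressure expands the volume and lowers every reacting partial pressure. With Δn_gas = 6 − 0 = +6, Q moves away from K toward the side with fewer gas moles, so the system shifts toward the side with more gas moles — to the right.
The net shift is to the right. M1 is a product, so its amount increases.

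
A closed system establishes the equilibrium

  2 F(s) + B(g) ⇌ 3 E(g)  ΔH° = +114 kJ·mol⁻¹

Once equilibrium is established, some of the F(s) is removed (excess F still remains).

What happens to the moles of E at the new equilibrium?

F is a pure solid; its activity is 1 regardless of amount, so Q is unaffected — no shift from this change.
No net shift occurs, so the amount of E is unchanged.

unchanged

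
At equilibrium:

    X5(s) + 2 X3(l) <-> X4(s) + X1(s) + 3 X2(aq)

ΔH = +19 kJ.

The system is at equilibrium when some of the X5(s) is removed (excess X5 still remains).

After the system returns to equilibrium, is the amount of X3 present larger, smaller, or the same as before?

X5 is a pure solid; its activity is 1 regardless of amount, so Q is unaffected — no shift from this change.
No net shift occurs, so the amount of X3 is unchanged.

unchanged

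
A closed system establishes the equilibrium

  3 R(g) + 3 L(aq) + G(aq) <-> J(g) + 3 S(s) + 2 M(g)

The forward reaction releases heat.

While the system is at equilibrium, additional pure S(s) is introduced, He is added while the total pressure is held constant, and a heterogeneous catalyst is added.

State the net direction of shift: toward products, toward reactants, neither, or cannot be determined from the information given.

S is a pure solid; its activity is 1 regardless of amount, so Q is unaffected — no shift from this change.
Adding inert gas at constant total pressure expands the volume, scaling every reacting partial pressure by the same factor. Δn_gas = 3 − 3 = 0, so Q is unchanged — no shift.
A catalyst speeds both forward and reverse rates equally; it changes neither Q nor K — no shift from this change.
None of the changes alters Q relative to K, so there is no net shift.

no shift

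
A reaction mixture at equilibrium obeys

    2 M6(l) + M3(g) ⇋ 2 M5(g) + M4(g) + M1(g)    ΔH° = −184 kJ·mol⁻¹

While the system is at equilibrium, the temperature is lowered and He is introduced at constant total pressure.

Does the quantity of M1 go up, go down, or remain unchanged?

increases

The forward reaction is exothermic. Lowering T favours the exothermic direction — shift to the right.
Adding inert gas at constant total pressure expands the volume and lowers every reacting partial pressure. With Δn_gas = 4 − 1 = +3, Q moves away from K toward the side with fewer gas moles, so the system shifts toward the side with more gas moles — to the right.
The net shift is to the right. M1 is a product, so its amount increases.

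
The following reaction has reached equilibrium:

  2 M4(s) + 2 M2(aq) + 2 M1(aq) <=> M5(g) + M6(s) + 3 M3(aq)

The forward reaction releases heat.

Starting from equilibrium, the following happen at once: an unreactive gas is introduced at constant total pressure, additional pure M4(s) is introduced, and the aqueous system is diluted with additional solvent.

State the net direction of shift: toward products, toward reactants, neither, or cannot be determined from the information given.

cannot be determined

Adding inert gas at constant total pressure expands the volume and lowers every reacting partial pressure. With Δn_gas = 1 − 0 = +1, Q moves away from K toward the side with fewer gas moles, so the system shifts toward the side with more gas moles — to the right.
M4 is a pure solid; its activity is 1 regardless of amount, so Q is unaffected — no shift from this change.
Dilution lowers every aqueous concentration by the same factor. Δn_aq = 3 − 4 = -1, so the system shifts toward the side with more dissolved moles — to the left.
The individual effects push in opposite directions; without quantitative information the net direction cannot be determined.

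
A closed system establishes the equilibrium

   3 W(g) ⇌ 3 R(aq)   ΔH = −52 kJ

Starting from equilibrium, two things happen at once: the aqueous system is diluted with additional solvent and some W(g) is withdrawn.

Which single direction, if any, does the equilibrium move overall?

cannot be determined

Dilution lowers every aqueous concentration by the same factor. Δn_aq = 3 − 0 = +3, so the system shifts toward the side with more dissolved moles — to the right.
Removing W (g), a reactant, drives the reaction to the left.
The individual effects push in opposite directions; without quantitative information the net direction cannot be determined.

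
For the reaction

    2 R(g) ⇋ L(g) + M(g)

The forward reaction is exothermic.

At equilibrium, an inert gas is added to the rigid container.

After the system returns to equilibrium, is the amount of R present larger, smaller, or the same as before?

At constant volume, adding an inert gas leaves every reacting species' partial pressure unchanged, so Q is unchanged — no shift from this change.
No net shift occurs, so the amount of R is unchanged.

unchanged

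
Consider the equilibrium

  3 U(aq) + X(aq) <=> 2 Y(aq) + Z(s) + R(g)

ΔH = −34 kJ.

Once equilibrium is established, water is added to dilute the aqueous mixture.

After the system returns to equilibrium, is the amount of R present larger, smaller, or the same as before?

Dilution lowers every aqueous concentration by the same factor. Δn_aq = 2 − 4 = -2, so the system shifts toward the side with more dissolved moles — to the left.
The net shift is to the left. R is a product, so its amount decreases.

decreases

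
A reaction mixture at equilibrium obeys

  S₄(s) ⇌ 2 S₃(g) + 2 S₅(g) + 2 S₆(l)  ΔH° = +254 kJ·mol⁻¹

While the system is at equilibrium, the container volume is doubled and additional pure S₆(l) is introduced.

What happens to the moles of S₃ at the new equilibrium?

increases

Gas moles: reactants 0, products 4 (Δn_gas = +4). Expansion shifts the system toward the side with more moles of gas — to the right.
S₆ is a pure liquid; its activity is 1 regardless of amount, so Q is unaffected — no shift from this change.
The net shift is to the right. S₃ is a product, so its amount increases.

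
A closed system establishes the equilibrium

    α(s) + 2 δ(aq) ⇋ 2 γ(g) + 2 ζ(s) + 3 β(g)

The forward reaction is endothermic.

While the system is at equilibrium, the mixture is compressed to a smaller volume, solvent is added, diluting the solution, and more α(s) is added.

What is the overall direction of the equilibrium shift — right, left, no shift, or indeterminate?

left

Gas moles: reactants 0, products 5 (Δn_gas = +5). Compression shifts the system toward the side with fewer moles of gas — to the left.
Dilution lowers every aqueous concentration by the same factor. Δn_aq = 0 − 2 = -2, so the system shifts toward the side with more dissolved moles — to the left.
α is a pure solid; its activity is 1 regardless of amount, so Q is unaffected — no shift from this change.
Only the nonzero effect(s) matter; the net shift is to the left.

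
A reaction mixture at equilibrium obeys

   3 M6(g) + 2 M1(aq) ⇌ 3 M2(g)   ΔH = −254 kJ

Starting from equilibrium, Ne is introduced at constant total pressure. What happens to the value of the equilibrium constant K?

unchanged

The equilibrium constant depends only on temperature. This perturbation changes neither the position of equilibrium nor K.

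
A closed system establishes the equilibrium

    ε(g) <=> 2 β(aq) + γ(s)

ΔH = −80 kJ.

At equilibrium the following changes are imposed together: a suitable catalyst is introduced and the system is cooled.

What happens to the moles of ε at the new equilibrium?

decreases

A catalyst speeds both forward and reverse rates equally; it changes neither Q nor K — no shift from this change.
The forward reaction is exothermic. Lowering T favours the exothermic direction — shift to the right.
The net shift is to the right. ε is a reactant, so its amount decreases.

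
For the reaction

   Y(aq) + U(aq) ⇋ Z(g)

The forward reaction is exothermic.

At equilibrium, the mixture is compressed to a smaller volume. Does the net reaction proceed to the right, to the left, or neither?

left

Gas moles: reactants 0, products 1 (Δn_gas = +1). Compression shifts the system toward the side with fewer moles of gas — to the left.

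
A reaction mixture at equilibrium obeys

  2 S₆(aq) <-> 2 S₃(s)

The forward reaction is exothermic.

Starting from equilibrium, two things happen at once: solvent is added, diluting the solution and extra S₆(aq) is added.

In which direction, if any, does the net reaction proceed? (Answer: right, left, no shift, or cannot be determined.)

Dilution lowers every aqueous concentration by the same factor. Δn_aq = 0 − 2 = -2, so the system shifts toward the side with more dissolved moles — to the left.
Adding S₆ (aq), a reactant, drives the reaction to the right.
The individual effects push in opposite directions; without quantitative information the net direction cannot be determined.

cannot be determined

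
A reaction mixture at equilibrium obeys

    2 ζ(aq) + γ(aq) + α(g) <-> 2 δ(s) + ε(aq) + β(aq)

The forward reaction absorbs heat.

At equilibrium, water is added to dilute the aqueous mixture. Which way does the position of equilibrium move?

left

Dilution lowers every aqueous concentration by the same factor. Δn_aq = 2 − 3 = -1, so the system shifts toward the side with more dissolved moles — to the left.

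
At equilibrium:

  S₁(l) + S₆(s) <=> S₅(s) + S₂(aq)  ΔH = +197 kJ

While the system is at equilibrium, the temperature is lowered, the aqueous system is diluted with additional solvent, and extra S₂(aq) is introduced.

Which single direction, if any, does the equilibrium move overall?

cannot be determined

The forward reaction is endothermic. Lowering T favours the exothermic direction — shift to the left.
Dilution lowers every aqueous concentration by the same factor. Δn_aq = 1 − 0 = +1, so the system shifts toward the side with more dissolved moles — to the right.
Adding S₂ (aq), a product, drives the reaction to the left.
The individual effects push in opposite directions; without quantitative information the net direction cannot be determined.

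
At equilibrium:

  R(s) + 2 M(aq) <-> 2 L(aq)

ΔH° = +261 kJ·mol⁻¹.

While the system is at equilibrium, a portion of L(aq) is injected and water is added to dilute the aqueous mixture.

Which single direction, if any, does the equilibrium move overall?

left

Adding L (aq), a product, drives the reaction to the left.
Dilution scales every aqueous concentration by the same factor. Δn_aq = 2 − 2 = 0, so Q is unchanged — no shift.
Only the nonzero effect(s) matter; the net shift is to the left.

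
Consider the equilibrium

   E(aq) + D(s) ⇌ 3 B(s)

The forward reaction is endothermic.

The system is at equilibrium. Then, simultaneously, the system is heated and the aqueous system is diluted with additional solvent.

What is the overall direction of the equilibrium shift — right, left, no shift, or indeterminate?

cannot be determined

The forward reaction is endothermic. Raising T favours the endothermic direction — shift to the right.
Dilution lowers every aqueous concentration by the same factor. Δn_aq = 0 − 1 = -1, so the system shifts toward the side with more dissolved moles — to the left.
The individual effects push in opposite directions; without quantitative information the net direction cannot be determined.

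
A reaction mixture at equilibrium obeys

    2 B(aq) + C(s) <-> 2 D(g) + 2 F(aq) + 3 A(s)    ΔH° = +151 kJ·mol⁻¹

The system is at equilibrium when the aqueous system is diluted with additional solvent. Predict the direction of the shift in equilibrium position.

Dilution scales every aqueous concentration by the same factor. Δn_aq = 2 − 2 = 0, so Q is unchanged — no shift.

no shift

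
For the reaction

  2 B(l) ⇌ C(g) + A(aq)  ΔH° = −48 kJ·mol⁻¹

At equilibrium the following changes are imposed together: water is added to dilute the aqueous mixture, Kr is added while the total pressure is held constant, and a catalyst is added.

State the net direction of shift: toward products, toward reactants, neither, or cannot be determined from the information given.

Dilution lowers every aqueous concentration by the same factor. Δn_aq = 1 − 0 = +1, so the system shifts toward the side with more dissolved moles — to the right.
Adding inert gas at constant total pressure expands the volume and lowers every reacting partial pressure. With Δn_gas = 1 − 0 = +1, Q moves away from K toward the side with fewer gas moles, so the system shifts toward the side with more gas moles — to the right.
A catalyst speeds both forward and reverse rates equally; it changes neither Q nor K — no shift from this change.
Only the nonzero effect(s) matter; the net shift is to the right.

right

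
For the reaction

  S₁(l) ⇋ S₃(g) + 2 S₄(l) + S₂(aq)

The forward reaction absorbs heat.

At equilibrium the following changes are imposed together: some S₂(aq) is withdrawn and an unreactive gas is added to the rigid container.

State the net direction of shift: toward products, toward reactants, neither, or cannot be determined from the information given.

right

Removing S₂ (aq), a product, drives the reaction to the right.
At constant volume, adding an inert gas leaves every reacting species' partial pressure unchanged, so Q is unchanged — no shift from this change.
Only the nonzero effect(s) matter; the net shift is to the right.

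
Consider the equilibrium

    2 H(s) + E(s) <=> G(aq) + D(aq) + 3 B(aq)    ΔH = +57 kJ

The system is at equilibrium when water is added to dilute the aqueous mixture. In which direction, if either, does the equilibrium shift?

Dilution lowers every aqueous concentration by the same factor. Δn_aq = 5 − 0 = +5, so the system shifts toward the side with more dissolved moles — to the right.

right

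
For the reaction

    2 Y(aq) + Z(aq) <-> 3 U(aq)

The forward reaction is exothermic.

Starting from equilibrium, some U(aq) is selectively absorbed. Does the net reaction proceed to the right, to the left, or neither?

Removing U (aq), a product, drives the reaction to the right.

right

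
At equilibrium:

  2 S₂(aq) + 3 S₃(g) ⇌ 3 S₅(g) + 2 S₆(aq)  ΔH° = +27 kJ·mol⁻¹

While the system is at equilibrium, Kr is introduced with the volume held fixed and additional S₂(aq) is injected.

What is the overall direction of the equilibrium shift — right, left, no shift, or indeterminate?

At constant volume, adding an inert gas leaves every reacting species' partial pressure unchanged, so Q is unchanged — no shift from this change.
Adding S₂ (aq), a reactant, drives the reaction to the right.
Only the nonzero effect(s) matter; the net shift is to the right.

right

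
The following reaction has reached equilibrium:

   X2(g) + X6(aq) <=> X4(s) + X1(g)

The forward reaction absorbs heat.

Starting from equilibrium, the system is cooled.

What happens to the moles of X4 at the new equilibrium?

The forward reaction is endothermic. Lowering T favours the exothermic direction — shift to the left.
The net shift is to the left. X4 is a product, so its amount decreases.

decreases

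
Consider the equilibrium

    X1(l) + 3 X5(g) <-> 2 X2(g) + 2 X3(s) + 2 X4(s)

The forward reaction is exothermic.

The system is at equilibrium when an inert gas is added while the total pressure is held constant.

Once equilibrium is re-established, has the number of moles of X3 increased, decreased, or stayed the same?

decreases

Adding inert gas at constant total pressure expands the volume and lowers every reacting partial pressure. With Δn_gas = 2 − 3 = -1, Q moves away from K toward the side with fewer gas moles, so the system shifts toward the side with more gas moles — to the left.
The net shift is to the left. X3 is a product, so its amount decreases.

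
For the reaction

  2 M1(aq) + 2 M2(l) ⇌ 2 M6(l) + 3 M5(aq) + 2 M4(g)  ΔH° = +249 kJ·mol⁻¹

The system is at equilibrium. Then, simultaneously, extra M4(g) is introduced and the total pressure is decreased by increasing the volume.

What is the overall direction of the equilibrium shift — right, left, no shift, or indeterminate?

Adding M4 (g), a product, drives the reaction to the left.
Gas moles: reactants 0, products 2 (Δn_gas = +2). Expansion shifts the system toward the side with more moles of gas — to the right.
The individual effects push in opposite directions; without quantitative information the net direction cannot be determined.

cannot be determined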